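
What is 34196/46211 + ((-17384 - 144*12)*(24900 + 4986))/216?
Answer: -1099785355234/415899 ≈ -2.6444e+6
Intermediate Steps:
34196/46211 + ((-17384 - 144*12)*(24900 + 4986))/216 = 34196*(1/46211) + ((-17384 - 1728)*29886)*(1/216) = 34196/46211 - 19112*29886*(1/216) = 34196/46211 - 571181232*1/216 = 34196/46211 - 23799218/9 = -1099785355234/415899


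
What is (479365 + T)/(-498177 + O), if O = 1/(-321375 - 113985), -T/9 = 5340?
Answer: -187772944800/216886338721 ≈ -0.86577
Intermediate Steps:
T = -48060 (T = -9*5340 = -48060)
O = -1/435360 (O = 1/(-435360) = -1/435360 ≈ -2.2970e-6)
(479365 + T)/(-498177 + O) = (479365 - 48060)/(-498177 - 1/435360) = 431305/(-216886338721/435360) = 431305*(-435360/216886338721) = -187772944800/216886338721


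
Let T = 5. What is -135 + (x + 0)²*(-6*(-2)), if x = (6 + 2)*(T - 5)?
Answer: -135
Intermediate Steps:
x = 0 (x = (6 + 2)*(5 - 5) = 8*0 = 0)
-135 + (x + 0)²*(-6*(-2)) = -135 + (0 + 0)²*(-6*(-2)) = -135 + 0²*12 = -135 + 0*12 = -135 + 0 = -135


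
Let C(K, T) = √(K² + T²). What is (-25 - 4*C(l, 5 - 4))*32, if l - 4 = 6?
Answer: -800 - 128*√101 ≈ -2086.4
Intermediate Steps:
l = 10 (l = 4 + 6 = 10)
(-25 - 4*C(l, 5 - 4))*32 = (-25 - 4*√(10² + (5 - 4)²))*32 = (-25 - 4*√(100 + 1²))*32 = (-25 - 4*√(100 + 1))*32 = (-25 - 4*√101)*32 = -800 - 128*√101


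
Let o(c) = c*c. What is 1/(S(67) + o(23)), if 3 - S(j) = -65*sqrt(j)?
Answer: -532/51 + 65*sqrt(67)/51 ≈ 0.00093981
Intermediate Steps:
S(j) = 3 + 65*sqrt(j) (S(j) = 3 - (-65)*sqrt(j) = 3 + 65*sqrt(j))
o(c) = c**2
1/(S(67) + o(23)) = 1/((3 + 65*sqrt(67)) + 23**2) = 1/((3 + 65*sqrt(67)) + 529) = 1/(532 + 65*sqrt(67))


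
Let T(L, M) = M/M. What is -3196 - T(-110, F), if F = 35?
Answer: -3197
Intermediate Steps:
T(L, M) = 1
-3196 - T(-110, F) = -3196 - 1*1 = -3196 - 1 = -3197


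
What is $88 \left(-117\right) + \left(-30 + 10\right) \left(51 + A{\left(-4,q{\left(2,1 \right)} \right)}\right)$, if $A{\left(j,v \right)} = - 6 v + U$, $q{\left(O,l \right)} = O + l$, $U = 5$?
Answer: $-11056$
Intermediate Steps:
$A{\left(j,v \right)} = 5 - 6 v$ ($A{\left(j,v \right)} = - 6 v + 5 = 5 - 6 v$)
$88 \left(-117\right) + \left(-30 + 10\right) \left(51 + A{\left(-4,q{\left(2,1 \right)} \right)}\right) = 88 \left(-117\right) + \left(-30 + 10\right) \left(51 + \left(5 - 6 \left(2 + 1\right)\right)\right) = -10296 - 20 \left(51 + \left(5 - 18\right)\right) = -10296 - 20 \left(51 - 13\right) = -10296 - 760 = -11056$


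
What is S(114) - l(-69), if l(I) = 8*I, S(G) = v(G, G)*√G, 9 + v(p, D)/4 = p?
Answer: 552 + 420*√114 ≈ 5036.4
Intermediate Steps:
v(p, D) = -36 + 4*p
S(G) = √G*(-36 + 4*G) (S(G) = (-36 + 4*G)*√G = √G*(-36 + 4*G))
S(114) - l(-69) = 4*√114*(-9 + 114) - 8*(-69) = 4*√114*105 - 1*(-552) = 420*√114 + 552 = 552 + 420*√114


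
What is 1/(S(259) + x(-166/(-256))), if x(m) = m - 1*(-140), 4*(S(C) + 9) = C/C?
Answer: 128/16883 ≈ 0.0075816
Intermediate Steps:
S(C) = -35/4 (S(C) = -9 + (C/C)/4 = -9 + (¼)*1 = -9 + ¼ = -35/4)
x(m) = 140 + m (x(m) = m + 140 = 140 + m)
1/(S(259) + x(-166/(-256))) = 1/(-35/4 + (140 - 166/(-256))) = 1/(-35/4 + (140 - 166*(-1/256))) = 1/(-35/4 + (140 + 83/128)) = 1/(-35/4 + 18003/128) = 1/(16883/128) = 128/16883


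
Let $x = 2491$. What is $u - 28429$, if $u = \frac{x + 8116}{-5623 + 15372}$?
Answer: $- \frac{277143714}{9749} \approx -28428.0$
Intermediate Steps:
$u = \frac{10607}{9749}$ ($u = \frac{2491 + 8116}{-5623 + 15372} = \frac{10607}{9749} \approx 1.088$)
$u - 28429 = \frac{10607}{9749} - 28429 = - \frac{277143714}{9749}$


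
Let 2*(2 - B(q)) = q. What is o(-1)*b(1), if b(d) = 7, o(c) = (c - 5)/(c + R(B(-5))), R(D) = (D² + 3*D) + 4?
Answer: -8/7 ≈ -1.1429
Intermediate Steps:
B(q) = 2 - q/2
R(D) = 4 + D² + 3*D
o(c) = (-5 + c)/(151/4 + c) (o(c) = (c - 5)/(c + (4 + (2 - ½*(-5))² + 3*(2 - ½*(-5)))) = (-5 + c)/(c + (4 + (2 + 5/2)² + 3*(2 + 5/2))) = (-5 + c)/(c + (4 + (9/2)² + 3*(9/2))) = (-5 + c)/(c + (4 + 81/4 + 27/2)) = (-5 + c)/(c + 151/4) = (-5 + c)/(151/4 + c))
o(-1)*b(1) = (4*(-5 - 1)/(151 + 4*(-1)))*7 = (4*(-6)/(151 - 4))*7 = (4*(-6)/147)*7 = (4*(1/147)*(-6))*7 = -8/49*7 = -8/7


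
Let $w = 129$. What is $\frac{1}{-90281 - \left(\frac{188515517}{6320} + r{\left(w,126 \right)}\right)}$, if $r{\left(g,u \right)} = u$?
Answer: $- \frac{6320}{759887757} \approx -8.317 \cdot 10^{-6}$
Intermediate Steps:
$\frac{1}{-90281 - \left(\frac{188515517}{6320} + r{\left(w,126 \right)}\right)} = \frac{1}{-90281 - \left(29956 - \frac{10083}{6320}\right)} = \frac{1}{-90281 - \frac{189311837}{6320}} = \frac{1}{- \frac{759887757}{6320}} = - \frac{6320}{759887757}$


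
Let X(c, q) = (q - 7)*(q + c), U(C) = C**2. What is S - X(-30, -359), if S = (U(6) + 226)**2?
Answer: -73730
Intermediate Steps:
X(c, q) = (-7 + q)*(c + q)
S = 68644 (S = (6**2 + 226)**2 = (36 + 226)**2 = 262**2 = 68644)
S - X(-30, -359) = 68644 - ((-359)**2 - 7*(-30) - 7*(-359) - 30*(-359)) = 68644 - (128881 + 210 + 2513 + 10770) = 68644 - 1*142374 = 68644 - 142374 = -73730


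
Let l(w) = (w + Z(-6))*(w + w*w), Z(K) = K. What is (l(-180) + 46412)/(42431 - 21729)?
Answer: -2973254/10351 ≈ -287.24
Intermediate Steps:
l(w) = (-6 + w)*(w + w²) (l(w) = (w - 6)*(w + w*w) = (-6 + w)*(w + w²))
(l(-180) + 46412)/(42431 - 21729) = (-180*(-6 + (-180)² - 5*(-180)) + 46412)/(42431 - 21729) = (-180*(-6 + 32400 + 900) + 46412)/20702 = (-180*33294 + 46412)*(1/20702) = (-5992920 + 46412)*(1/20702) = -5946508*1/20702 = -2973254/10351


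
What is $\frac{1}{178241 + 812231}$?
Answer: $\frac{1}{990472} \approx 1.0096 \cdot 10^{-6}$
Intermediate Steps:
$\frac{1}{178241 + 812231} = \frac{1}{990472}$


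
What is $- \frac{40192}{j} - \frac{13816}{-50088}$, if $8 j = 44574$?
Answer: $- \frac{107564311}{15504323} \approx -6.9377$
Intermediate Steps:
$j = \frac{22287}{4}$ ($j = \frac{1}{8} \cdot 44574 = \frac{22287}{4} \approx 5571.8$)
$- \frac{40192}{j} - \frac{13816}{-50088} = - \frac{40192}{\frac{22287}{4}} - \frac{13816}{-50088} = \left(-40192\right) \frac{4}{22287} - - \frac{1727}{6261} = - \frac{160768}{22287} + \frac{1727}{6261} = - \frac{107564311}{15504323}$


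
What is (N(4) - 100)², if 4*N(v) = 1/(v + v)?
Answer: 10233601/1024 ≈ 9993.8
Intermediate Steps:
N(v) = 1/(8*v) (N(v) = 1/(4*(v + v)) = 1/(4*((2*v))) = (1/(2*v))/4 = 1/(8*v))
(N(4) - 100)² = ((⅛)/4 - 100)² = ((⅛)*(¼) - 100)² = (1/32 - 100)² = (-3199/32)² = 10233601/1024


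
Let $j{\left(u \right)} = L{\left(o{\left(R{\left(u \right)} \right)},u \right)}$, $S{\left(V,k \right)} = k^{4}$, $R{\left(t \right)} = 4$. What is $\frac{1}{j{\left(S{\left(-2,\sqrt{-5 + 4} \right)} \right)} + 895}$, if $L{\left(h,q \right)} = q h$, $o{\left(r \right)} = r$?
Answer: $\frac{1}{899} \approx 0.0011123$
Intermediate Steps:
$L{\left(h,q \right)} = h q$
$j{\left(u \right)} = 4 u$
$\frac{1}{j{\left(S{\left(-2,\sqrt{-5 + 4} \right)} \right)} + 895} = \frac{1}{4 \left(\sqrt{-5 + 4}\right)^{4} + 895} = \frac{1}{4 \left(\sqrt{-1}\right)^{4} + 895} = \frac{1}{4 i^{4} + 895} = \frac{1}{4 \cdot 1 + 895} = \frac{1}{4 + 895} = \frac{1}{899}$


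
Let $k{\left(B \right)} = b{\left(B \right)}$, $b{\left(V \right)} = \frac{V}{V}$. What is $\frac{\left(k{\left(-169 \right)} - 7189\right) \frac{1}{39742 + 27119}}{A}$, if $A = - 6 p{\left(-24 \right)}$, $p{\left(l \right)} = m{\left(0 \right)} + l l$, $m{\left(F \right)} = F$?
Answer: $\frac{599}{19255968} \approx 3.1107 \cdot 10^{-5}$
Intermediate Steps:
$b{\left(V \right)} = 1$
$k{\left(B \right)} = 1$
$p{\left(l \right)} = l^{2}$ ($p{\left(l \right)} = 0 + l l = 0 + l^{2} = l^{2}$)
$A = -3456$ ($A = - 6 \left(-24\right)^{2} = \left(-6\right) 576 = -3456$)
$\frac{\left(k{\left(-169 \right)} - 7189\right) \frac{1}{39742 + 27119}}{A} = \frac{\left(1 - 7189\right) \frac{1}{39742 + 27119}}{-3456} = - \frac{7188}{66861} \left(- \frac{1}{3456}\right) = \left(-7188\right) \frac{1}{66861} \left(- \frac{1}{3456}\right) = \left(- \frac{2396}{22287}\right) \left(- \frac{1}{3456}\right) = \frac{599}{19255968}$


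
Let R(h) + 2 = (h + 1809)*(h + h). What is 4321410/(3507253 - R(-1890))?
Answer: 288094/213405 ≈ 1.3500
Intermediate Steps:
R(h) = -2 + 2*h*(1809 + h) (R(h) = -2 + (h + 1809)*(h + h) = -2 + (1809 + h)*(2*h) = -2 + 2*h*(1809 + h))
4321410/(3507253 - R(-1890)) = 4321410/(3507253 - (-2 + 2*(-1890)² + 3618*(-1890))) = 4321410/(3507253 - (-2 + 2*3572100 - 6838020)) = 4321410/(3507253 - (-2 + 7144200 - 6838020)) = 4321410/(3507253 - 1*306178) = 4321410/(3507253 - 306178) = 4321410/3201075 = 4321410*(1/3201075) = 288094/213405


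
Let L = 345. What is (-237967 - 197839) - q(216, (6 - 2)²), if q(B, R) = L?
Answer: -436151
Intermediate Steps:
q(B, R) = 345
(-237967 - 197839) - q(216, (6 - 2)²) = (-237967 - 197839) - 1*345 = -435806 - 345 = -436151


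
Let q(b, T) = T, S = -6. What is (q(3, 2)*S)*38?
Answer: -456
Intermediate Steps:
(q(3, 2)*S)*38 = (2*(-6))*38 = -12*38 = -456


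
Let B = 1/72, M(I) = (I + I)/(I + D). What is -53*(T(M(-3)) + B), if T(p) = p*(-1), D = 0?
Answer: 7579/72 ≈ 105.26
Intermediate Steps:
M(I) = 2 (M(I) = (I + I)/(I + 0) = (2*I)/I = 2)
B = 1/72 ≈ 0.013889
T(p) = -p
-53*(T(M(-3)) + B) = -53*(-1*2 + 1/72) = -53*(-2 + 1/72) = -53*(-143/72) = 7579/72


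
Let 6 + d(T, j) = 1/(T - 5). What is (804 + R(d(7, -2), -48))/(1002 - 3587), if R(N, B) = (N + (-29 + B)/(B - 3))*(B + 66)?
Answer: -12447/43945 ≈ -0.28324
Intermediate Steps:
d(T, j) = -6 + 1/(-5 + T) (d(T, j) = -6 + 1/(T - 5) = -6 + 1/(-5 + T))
R(N, B) = (66 + B)*(N + (-29 + B)/(-3 + B)) (R(N, B) = (N + (-29 + B)/(-3 + B))*(66 + B) = (66 + B)*(N + (-29 + B)/(-3 + B)))
(804 + R(d(7, -2), -48))/(1002 - 3587) = (804 + (-1914 + (-48)² - 198*(31 - 6*7)/(-5 + 7) + 37*(-48) + ((31 - 6*7)/(-5 + 7))*(-48)² + 63*(-48)*((31 - 6*7)/(-5 + 7)))/(-3 - 48))/(1002 - 3587) = (804 + (-1914 + 2304 - 198*(31 - 42)/2 - 1776 + ((31 - 42)/2)*2304 + 63*(-48)*((31 - 42)/2))/(-51))/(-2585) = (804 - (-1914 + 2304 - 99*(-11) - 1776 + ((½)*(-11))*2304 + 63*(-48)*((½)*(-11)))/51)*(-1/2585) = (804 - (-1914 + 2304 - 198*(-11/2) - 1776 - 11/2*2304 + 63*(-48)*(-11/2))/51)*(-1/2585) = (804 - (-1914 + 2304 + 1089 - 1776 - 12672 + 16632)/51)*(-1/2585) = (804 - 1/51*3663)*(-1/2585) = (804 - 1221/17)*(-1/2585) = (12447/17)*(-1/2585) = -12447/43945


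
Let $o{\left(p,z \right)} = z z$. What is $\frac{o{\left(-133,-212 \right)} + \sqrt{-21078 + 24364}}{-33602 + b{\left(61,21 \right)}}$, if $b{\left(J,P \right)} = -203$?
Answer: $- \frac{44944}{33805} - \frac{\sqrt{3286}}{33805} \approx -1.3312$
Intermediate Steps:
$o{\left(p,z \right)} = z^{2}$
$\frac{o{\left(-133,-212 \right)} + \sqrt{-21078 + 24364}}{-33602 + b{\left(61,21 \right)}} = \frac{\left(-212\right)^{2} + \sqrt{-21078 + 24364}}{-33602 - 203} = \frac{44944 + \sqrt{3286}}{-33805} = \left(44944 + \sqrt{3286}\right) \left(- \frac{1}{33805}\right) = - \frac{44944}{33805} - \frac{\sqrt{3286}}{33805}$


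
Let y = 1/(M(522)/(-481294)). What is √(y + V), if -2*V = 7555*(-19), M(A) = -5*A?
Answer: √54464180510/870 ≈ 268.25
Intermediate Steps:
V = 143545/2 (V = -7555*(-19)/2 = -½*(-143545) = 143545/2 ≈ 71773.)
y = 240647/1305 (y = 1/(-5*522/(-481294)) = 1/(-2610*(-1/481294)) = 1/(1305/240647) = 240647/1305 ≈ 184.40)
√(y + V) = √(240647/1305 + 143545/2) = √(187807519/2610) = √54464180510/870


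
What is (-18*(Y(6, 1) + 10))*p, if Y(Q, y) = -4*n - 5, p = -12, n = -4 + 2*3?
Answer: -648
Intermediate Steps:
n = 2 (n = -4 + 6 = 2)
Y(Q, y) = -13 (Y(Q, y) = -4*2 - 5 = -8 - 5 = -13)
(-18*(Y(6, 1) + 10))*p = -18*(-13 + 10)*(-12) = -18*(-3)*(-12) = 54*(-12) = -648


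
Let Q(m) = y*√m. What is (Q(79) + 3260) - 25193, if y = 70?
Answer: -21933 + 70*√79 ≈ -21311.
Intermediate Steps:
Q(m) = 70*√m
(Q(79) + 3260) - 25193 = (70*√79 + 3260) - 25193 = (3260 + 70*√79) - 25193 = -21933 + 70*√79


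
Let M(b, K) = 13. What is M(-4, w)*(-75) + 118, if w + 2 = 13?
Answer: -857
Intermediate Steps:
w = 11 (w = -2 + 13 = 11)
M(-4, w)*(-75) + 118 = 13*(-75) + 118 = -975 + 118 = -857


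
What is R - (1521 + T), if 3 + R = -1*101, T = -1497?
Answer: -128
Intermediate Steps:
R = -104 (R = -3 - 1*101 = -3 - 101 = -104)
R - (1521 + T) = -104 - (1521 - 1497) = -104 - 1*24 = -104 - 24 = -128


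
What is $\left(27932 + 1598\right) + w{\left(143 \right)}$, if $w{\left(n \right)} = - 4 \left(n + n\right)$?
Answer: $28386$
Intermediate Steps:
$w{\left(n \right)} = - 8 n$ ($w{\left(n \right)} = - 4 \cdot 2 n = - 8 n$)
$\left(27932 + 1598\right) + w{\left(143 \right)} = \left(27932 + 1598\right) - 1144 = 29530 - 1144 = 28386$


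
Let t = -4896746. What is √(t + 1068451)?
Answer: I*√3828295 ≈ 1956.6*I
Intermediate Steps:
√(t + 1068451) = √(-4896746 + 1068451) = √(-3828295) = I*√3828295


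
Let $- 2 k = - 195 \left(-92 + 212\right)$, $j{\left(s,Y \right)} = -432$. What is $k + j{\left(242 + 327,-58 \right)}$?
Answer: $11268$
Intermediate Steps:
$k = 11700$ ($k = - \frac{\left(-195\right) \left(-92 + 212\right)}{2} = - \frac{\left(-195\right) 120}{2} = \left(- \frac{1}{2}\right) \left(-23400\right) = 11700$)
$k + j{\left(242 + 327,-58 \right)} = 11700 - 432 = 11268$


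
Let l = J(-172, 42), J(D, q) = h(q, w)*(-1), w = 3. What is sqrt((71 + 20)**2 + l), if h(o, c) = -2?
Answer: sqrt(8283) ≈ 91.011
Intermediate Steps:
J(D, q) = 2 (J(D, q) = -2*(-1) = 2)
l = 2
sqrt((71 + 20)**2 + l) = sqrt((71 + 20)**2 + 2) = sqrt(91**2 + 2) = sqrt(8281 + 2) = sqrt(8283)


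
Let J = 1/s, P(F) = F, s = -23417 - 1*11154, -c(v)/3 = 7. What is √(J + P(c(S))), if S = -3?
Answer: 2*I*√6274567358/34571 ≈ 4.5826*I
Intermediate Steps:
c(v) = -21 (c(v) = -3*7 = -21)
s = -34571 (s = -23417 - 11154 = -34571)
J = -1/34571 (J = 1/(-34571) = -1/34571 ≈ -2.8926e-5)
√(J + P(c(S))) = √(-1/34571 - 21) = √(-725992/34571) = 2*I*√6274567358/34571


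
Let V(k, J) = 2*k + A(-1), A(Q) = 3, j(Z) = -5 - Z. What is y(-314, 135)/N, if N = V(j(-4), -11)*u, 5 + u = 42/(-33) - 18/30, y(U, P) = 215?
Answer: -11825/378 ≈ -31.283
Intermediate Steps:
V(k, J) = 3 + 2*k (V(k, J) = 2*k + 3 = 3 + 2*k)
u = -378/55 (u = -5 + (42/(-33) - 18/30) = -5 + (42*(-1/33) - 18*1/30) = -5 + (-14/11 - ⅗) = -5 - 103/55 = -378/55 ≈ -6.8727)
N = -378/55 (N = (3 + 2*(-5 - 1*(-4)))*(-378/55) = (3 + 2*(-5 + 4))*(-378/55) = (3 + 2*(-1))*(-378/55) = (3 - 2)*(-378/55) = 1*(-378/55) = -378/55 ≈ -6.8727)
y(-314, 135)/N = 215/(-378/55) = 215*(-55/378) = -11825/378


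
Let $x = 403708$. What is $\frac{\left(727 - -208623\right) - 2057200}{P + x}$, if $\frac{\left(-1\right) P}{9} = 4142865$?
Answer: $\frac{1847850}{36882077} \approx 0.050102$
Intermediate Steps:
$P = -37285785$ ($P = \left(-9\right) 4142865 = -37285785$)
$\frac{\left(727 - -208623\right) - 2057200}{P + x} = \frac{\left(727 - -208623\right) - 2057200}{-37285785 + 403708} = \frac{\left(727 + 208623\right) - 2057200}{-36882077} = \left(209350 - 2057200\right) \left(- \frac{1}{36882077}\right) = \left(-1847850\right) \left(- \frac{1}{36882077}\right) = \frac{1847850}{36882077}$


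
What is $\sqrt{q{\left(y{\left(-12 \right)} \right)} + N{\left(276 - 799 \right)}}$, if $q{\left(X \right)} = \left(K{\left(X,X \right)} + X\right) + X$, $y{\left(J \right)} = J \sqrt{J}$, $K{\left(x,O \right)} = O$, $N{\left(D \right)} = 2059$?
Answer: $\sqrt{2059 - 72 i \sqrt{3}} \approx 45.397 - 1.3735 i$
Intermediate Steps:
$y{\left(J \right)} = J^{\frac{3}{2}}$
$q{\left(X \right)} = 3 X$ ($q{\left(X \right)} = \left(X + X\right) + X = 2 X + X = 3 X$)
$\sqrt{q{\left(y{\left(-12 \right)} \right)} + N{\left(276 - 799 \right)}} = \sqrt{3 \left(-12\right)^{\frac{3}{2}} + 2059} = \sqrt{3 \left(- 24 i \sqrt{3}\right) + 2059} = \sqrt{- 72 i \sqrt{3} + 2059} = \sqrt{2059 - 72 i \sqrt{3}}$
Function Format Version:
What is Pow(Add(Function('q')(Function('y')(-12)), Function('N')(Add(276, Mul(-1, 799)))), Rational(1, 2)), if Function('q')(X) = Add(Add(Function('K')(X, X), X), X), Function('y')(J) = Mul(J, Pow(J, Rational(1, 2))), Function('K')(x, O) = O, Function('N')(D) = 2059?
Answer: Pow(Add(2059, Mul(-72, I, Pow(3, Rational(1, 2)))), Rational(1, 2)) ≈ Add(45.397, Mul(-1.3735, I))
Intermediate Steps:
Function('y')(J) = Pow(J, Rational(3, 2))
Function('q')(X) = Mul(3, X) (Function('q')(X) = Add(Add(X, X), X) = Add(Mul(2, X), X) = Mul(3, X))
Pow(Add(Function('q')(Function('y')(-12)), Function('N')(Add(276, Mul(-1, 799)))), Rational(1, 2)) = Pow(Add(Mul(3, Pow(-12, Rational(3, 2))), 2059), Rational(1, 2)) = Pow(Add(Mul(3, Mul(-24, I, Pow(3, Rational(1, 2)))), 2059), Rational(1, 2)) = Pow(Add(Mul(-72, I, Pow(3, Rational(1, 2))), 2059), Rational(1, 2)) = Pow(Add(2059, Mul(-72, I, Pow(3, Rational(1, 2)))), Rational(1, 2))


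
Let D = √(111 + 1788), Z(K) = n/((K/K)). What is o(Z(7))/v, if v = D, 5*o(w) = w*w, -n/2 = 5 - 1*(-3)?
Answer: 256*√211/3165 ≈ 1.1749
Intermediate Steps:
n = -16 (n = -2*(5 - 1*(-3)) = -2*(5 + 3) = -2*8 = -16)
Z(K) = -16 (Z(K) = -16/(K/K) = -16/1 = -16*1 = -16)
o(w) = w²/5 (o(w) = (w*w)/5 = w²/5)
D = 3*√211 (D = √1899 = 3*√211 ≈ 43.578)
v = 3*√211 ≈ 43.578
o(Z(7))/v = ((⅕)*(-16)²)/((3*√211)) = ((⅕)*256)*(√211/633) = 256*(√211/633)/5 = 256*√211/3165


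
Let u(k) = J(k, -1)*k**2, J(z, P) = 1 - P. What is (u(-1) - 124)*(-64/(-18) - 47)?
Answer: 47702/9 ≈ 5300.2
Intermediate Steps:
u(k) = 2*k**2 (u(k) = (1 - 1*(-1))*k**2 = (1 + 1)*k**2 = 2*k**2)
(u(-1) - 124)*(-64/(-18) - 47) = (2*(-1)**2 - 124)*(-64/(-18) - 47) = (2*1 - 124)*(-64*(-1/18) - 47) = (2 - 124)*(32/9 - 47) = -122*(-391/9) = 47702/9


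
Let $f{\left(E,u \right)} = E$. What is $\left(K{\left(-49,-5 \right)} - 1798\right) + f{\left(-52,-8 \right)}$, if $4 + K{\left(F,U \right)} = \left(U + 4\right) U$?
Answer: $-1849$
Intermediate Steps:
$K{\left(F,U \right)} = -4 + U \left(4 + U\right)$ ($K{\left(F,U \right)} = -4 + \left(U + 4\right) U = -4 + \left(4 + U\right) U = -4 + U \left(4 + U\right)$)
$\left(K{\left(-49,-5 \right)} - 1798\right) + f{\left(-52,-8 \right)} = \left(\left(-4 + \left(-5\right)^{2} + 4 \left(-5\right)\right) - 1798\right) - 52 = \left(\left(-4 + 25 - 20\right) - 1798\right) - 52 = \left(1 - 1798\right) - 52 = -1797 - 52 = -1849$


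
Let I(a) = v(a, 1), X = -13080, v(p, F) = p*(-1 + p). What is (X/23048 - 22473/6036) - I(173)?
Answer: -172507667623/5796572 ≈ -29760.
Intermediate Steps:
I(a) = a*(-1 + a)
(X/23048 - 22473/6036) - I(173) = (-13080/23048 - 22473/6036) - 173*(-1 + 173) = (-13080*1/23048 - 22473*1/6036) - 173*172 = (-1635/2881 - 7491/2012) - 1*29756 = -24871191/5796572 - 29756 = -172507667623/5796572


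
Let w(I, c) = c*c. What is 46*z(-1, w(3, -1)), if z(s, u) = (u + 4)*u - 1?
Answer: 184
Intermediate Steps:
w(I, c) = c²
z(s, u) = -1 + u*(4 + u) (z(s, u) = (4 + u)*u - 1 = u*(4 + u) - 1 = -1 + u*(4 + u))
46*z(-1, w(3, -1)) = 46*(-1 + ((-1)²)² + 4*(-1)²) = 46*(-1 + 1² + 4*1) = 46*(-1 + 1 + 4) = 46*4 = 184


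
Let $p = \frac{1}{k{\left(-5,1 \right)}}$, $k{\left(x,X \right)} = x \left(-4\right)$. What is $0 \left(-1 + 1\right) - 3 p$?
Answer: $- \frac{3}{20} \approx -0.15$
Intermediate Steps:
$k{\left(x,X \right)} = - 4 x$
$p = \frac{1}{20}$ ($p = \frac{1}{\left(-4\right) \left(-5\right)} = \frac{1}{20} \approx 0.05$)
$0 \left(-1 + 1\right) - 3 p = 0 \left(-1 + 1\right) - \frac{3}{20} = 0 \cdot 0 - \frac{3}{20} = 0 - \frac{3}{20} = - \frac{3}{20}$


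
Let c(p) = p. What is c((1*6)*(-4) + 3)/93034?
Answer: -21/93034 ≈ -0.00022572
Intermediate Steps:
c((1*6)*(-4) + 3)/93034 = ((1*6)*(-4) + 3)/93034 = (6*(-4) + 3)*(1/93034) = (-24 + 3)*(1/93034) = -21*1/93034 = -21/93034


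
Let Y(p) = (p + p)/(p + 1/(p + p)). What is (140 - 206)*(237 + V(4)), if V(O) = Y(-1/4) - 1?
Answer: -46772/3 ≈ -15591.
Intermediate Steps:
Y(p) = 2*p/(p + 1/(2*p)) (Y(p) = (2*p)/(p + 1/(2*p)) = 2*p/(p + 1/(2*p)))
V(O) = -7/9 (V(O) = 4*(-1/4)**2/(1 + 2*(-1/4)**2) - 1 = 4*(1/16)/(1 + 2*(1/16)) - 1 = 4*(1/16)/(1 + 1/8) - 1 = 4*(1/16)/(9/8) - 1 = 4*(1/16)*(8/9) - 1 = 2/9 - 1 = -7/9)
(140 - 206)*(237 + V(4)) = (140 - 206)*(237 - 7/9) = -66*2126/9 = -46772/3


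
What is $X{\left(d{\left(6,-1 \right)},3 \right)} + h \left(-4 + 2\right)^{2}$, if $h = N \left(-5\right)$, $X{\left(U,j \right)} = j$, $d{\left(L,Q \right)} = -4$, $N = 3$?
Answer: $-57$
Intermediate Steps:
$h = -15$ ($h = 3 \left(-5\right) = -15$)
$X{\left(d{\left(6,-1 \right)},3 \right)} + h \left(-4 + 2\right)^{2} = 3 - 15 \left(-4 + 2\right)^{2} = 3 - 15 \left(-2\right)^{2} = 3 - 60 = -57$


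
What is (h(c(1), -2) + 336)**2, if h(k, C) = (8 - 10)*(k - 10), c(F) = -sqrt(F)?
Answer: 128164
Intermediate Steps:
h(k, C) = 20 - 2*k (h(k, C) = -2*(-10 + k) = 20 - 2*k)
(h(c(1), -2) + 336)**2 = ((20 - (-2)*sqrt(1)) + 336)**2 = ((20 - (-2)) + 336)**2 = ((20 - 2*(-1)) + 336)**2 = ((20 + 2) + 336)**2 = (22 + 336)**2 = 358**2 = 128164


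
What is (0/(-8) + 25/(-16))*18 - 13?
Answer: -329/8 ≈ -41.125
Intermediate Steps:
(0/(-8) + 25/(-16))*18 - 13 = (0*(-⅛) + 25*(-1/16))*18 - 13 = (0 - 25/16)*18 - 13 = -25/16*18 - 13 = -225/8 - 13 = -329/8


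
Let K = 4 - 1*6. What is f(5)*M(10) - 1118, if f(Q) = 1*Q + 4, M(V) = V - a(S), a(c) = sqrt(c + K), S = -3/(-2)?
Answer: -1028 - 9*I*sqrt(2)/2 ≈ -1028.0 - 6.364*I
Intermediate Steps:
S = 3/2 (S = -3*(-1/2) = 3/2 ≈ 1.5000)
K = -2 (K = 4 - 6 = -2)
a(c) = sqrt(-2 + c) (a(c) = sqrt(c - 2) = sqrt(-2 + c))
M(V) = V - I*sqrt(2)/2 (M(V) = V - sqrt(-2 + 3/2) = V - sqrt(-1/2) = V - I*sqrt(2)/2)
f(Q) = 4 + Q (f(Q) = Q + 4 = 4 + Q)
f(5)*M(10) - 1118 = (4 + 5)*(10 - I*sqrt(2)/2) - 1118 = 9*(10 - I*sqrt(2)/2) - 1118 = (90 - 9*I*sqrt(2)/2) - 1118 = -1028 - 9*I*sqrt(2)/2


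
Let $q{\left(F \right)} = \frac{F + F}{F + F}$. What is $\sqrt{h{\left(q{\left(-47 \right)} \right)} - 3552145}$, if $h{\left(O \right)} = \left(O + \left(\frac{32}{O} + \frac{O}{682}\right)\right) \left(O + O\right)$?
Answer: $\frac{i \sqrt{413039297858}}{341} \approx 1884.7 i$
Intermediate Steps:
$q{\left(F \right)} = 1$ ($q{\left(F \right)} = \frac{2 F}{2 F} = 2 F \frac{1}{2 F} = 1$)
$h{\left(O \right)} = 2 O \left(\frac{32}{O} + \frac{683 O}{682}\right)$ ($h{\left(O \right)} = \left(O + \left(\frac{32}{O} + O \frac{1}{682}\right)\right) 2 O = \left(O + \left(\frac{32}{O} + \frac{O}{682}\right)\right) 2 O = \left(\frac{32}{O} + \frac{683 O}{682}\right) 2 O = 2 O \left(\frac{32}{O} + \frac{683 O}{682}\right)$)
$\sqrt{h{\left(q{\left(-47 \right)} \right)} - 3552145} = \sqrt{\left(64 + \frac{683 \cdot 1^{2}}{341}\right) - 3552145} = \sqrt{\left(64 + \frac{683}{341} \cdot 1\right) - 3552145} = \sqrt{\left(64 + \frac{683}{341}\right) - 3552145} = \sqrt{\frac{22507}{341} - 3552145} = \sqrt{- \frac{1211258938}{341}} = \frac{i \sqrt{413039297858}}{341}$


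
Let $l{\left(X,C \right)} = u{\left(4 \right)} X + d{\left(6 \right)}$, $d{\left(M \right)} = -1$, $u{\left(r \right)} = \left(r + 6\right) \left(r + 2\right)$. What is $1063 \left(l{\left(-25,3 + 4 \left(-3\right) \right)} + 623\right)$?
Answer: $-933314$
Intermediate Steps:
$u{\left(r \right)} = \left(2 + r\right) \left(6 + r\right)$ ($u{\left(r \right)} = \left(6 + r\right) \left(2 + r\right) = \left(2 + r\right) \left(6 + r\right)$)
$l{\left(X,C \right)} = -1 + 60 X$ ($l{\left(X,C \right)} = \left(12 + 4^{2} + 8 \cdot 4\right) X - 1 = \left(12 + 16 + 32\right) X - 1 = 60 X - 1 = -1 + 60 X$)
$1063 \left(l{\left(-25,3 + 4 \left(-3\right) \right)} + 623\right) = 1063 \left(\left(-1 + 60 \left(-25\right)\right) + 623\right) = 1063 \left(\left(-1 - 1500\right) + 623\right) = 1063 \left(-1501 + 623\right) = 1063 \left(-878\right) = -933314$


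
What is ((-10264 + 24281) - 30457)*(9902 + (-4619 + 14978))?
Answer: -333090840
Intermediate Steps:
((-10264 + 24281) - 30457)*(9902 + (-4619 + 14978)) = (14017 - 30457)*(9902 + 10359) = -16440*20261 = -333090840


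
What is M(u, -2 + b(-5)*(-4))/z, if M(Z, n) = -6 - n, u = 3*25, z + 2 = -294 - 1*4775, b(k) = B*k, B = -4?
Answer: -76/5071 ≈ -0.014987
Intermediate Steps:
b(k) = -4*k
z = -5071 (z = -2 + (-294 - 1*4775) = -2 + (-294 - 4775) = -2 - 5069 = -5071)
u = 75
M(u, -2 + b(-5)*(-4))/z = (-6 - (-2 - 4*(-5)*(-4)))/(-5071) = (-6 - (-2 + 20*(-4)))*(-1/5071) = (-6 - (-2 - 80))*(-1/5071) = (-6 - 1*(-82))*(-1/5071) = (-6 + 82)*(-1/5071) = 76*(-1/5071) = -76/5071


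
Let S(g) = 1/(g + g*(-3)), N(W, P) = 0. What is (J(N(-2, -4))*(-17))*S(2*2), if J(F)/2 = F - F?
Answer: 0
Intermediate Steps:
J(F) = 0 (J(F) = 2*(F - F) = 2*0 = 0)
S(g) = -1/(2*g) (S(g) = 1/(g - 3*g) = 1/(-2*g) = -1/(2*g))
(J(N(-2, -4))*(-17))*S(2*2) = (0*(-17))*(-1/(2*(2*2))) = 0*(-½/4) = 0*(-½*¼) = 0*(-⅛) = 0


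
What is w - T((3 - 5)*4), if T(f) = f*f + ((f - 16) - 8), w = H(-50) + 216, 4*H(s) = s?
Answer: 343/2 ≈ 171.50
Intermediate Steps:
H(s) = s/4
w = 407/2 (w = (¼)*(-50) + 216 = -25/2 + 216 = 407/2 ≈ 203.50)
T(f) = -24 + f + f² (T(f) = f² + ((-16 + f) - 8) = f² + (-24 + f) = -24 + f + f²)
w - T((3 - 5)*4) = 407/2 - (-24 + (3 - 5)*4 + ((3 - 5)*4)²) = 407/2 - (-24 - 2*4 + (-2*4)²) = 407/2 - (-24 - 8 + (-8)²) = 407/2 - (-24 - 8 + 64) = 407/2 - 1*32 = 407/2 - 32 = 343/2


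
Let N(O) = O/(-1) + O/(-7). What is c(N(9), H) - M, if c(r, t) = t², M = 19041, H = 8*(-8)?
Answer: -14945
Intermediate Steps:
H = -64
N(O) = -8*O/7 (N(O) = O*(-1) + O*(-⅐) = -O - O/7 = -8*O/7)
c(N(9), H) - M = (-64)² - 1*19041 = 4096 - 19041 = -14945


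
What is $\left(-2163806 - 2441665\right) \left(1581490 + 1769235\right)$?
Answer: $-15431666816475$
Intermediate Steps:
$\left(-2163806 - 2441665\right) \left(1581490 + 1769235\right) = \left(-4605471\right) 3350725 = -15431666816475$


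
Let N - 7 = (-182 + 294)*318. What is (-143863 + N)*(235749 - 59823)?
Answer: -19042230240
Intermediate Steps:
N = 35623 (N = 7 + (-182 + 294)*318 = 7 + 112*318 = 7 + 35616 = 35623)
(-143863 + N)*(235749 - 59823) = (-143863 + 35623)*(235749 - 59823) = -108240*175926 = -19042230240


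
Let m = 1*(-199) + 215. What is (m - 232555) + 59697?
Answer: -172842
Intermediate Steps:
m = 16 (m = -199 + 215 = 16)
(m - 232555) + 59697 = (16 - 232555) + 59697 = -232539 + 59697 = -172842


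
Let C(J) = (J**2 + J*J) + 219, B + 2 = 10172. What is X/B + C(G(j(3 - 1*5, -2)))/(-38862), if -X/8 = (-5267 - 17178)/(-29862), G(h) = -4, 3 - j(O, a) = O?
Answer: -462254957/65568082986 ≈ -0.0070500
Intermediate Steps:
j(O, a) = 3 - O
B = 10170 (B = -2 + 10172 = 10170)
X = -89780/14931 (X = -8*(-5267 - 17178)/(-29862) = -(-179560)*(-1)/29862 = -8*22445/29862 = -89780/14931 ≈ -6.0130)
C(J) = 219 + 2*J**2 (C(J) = (J**2 + J**2) + 219 = 2*J**2 + 219 = 219 + 2*J**2)
X/B + C(G(j(3 - 1*5, -2)))/(-38862) = -89780/14931/10170 + (219 + 2*(-4)**2)/(-38862) = -89780/14931*1/10170 + (219 + 2*16)*(-1/38862) = -8978/15184827 + (219 + 32)*(-1/38862) = -8978/15184827 + 251*(-1/38862) = -8978/15184827 - 251/38862 = -462254957/65568082986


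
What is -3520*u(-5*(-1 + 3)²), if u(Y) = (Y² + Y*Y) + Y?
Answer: -2745600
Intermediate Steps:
u(Y) = Y + 2*Y² (u(Y) = (Y² + Y²) + Y = 2*Y² + Y = Y + 2*Y²)
-3520*u(-5*(-1 + 3)²) = -3520*(-5*(-1 + 3)²)*(1 + 2*(-5*(-1 + 3)²)) = -3520*(-5*2²)*(1 + 2*(-5*2²)) = -3520*(-5*4)*(1 + 2*(-5*4)) = -(-70400)*(1 + 2*(-20)) = -(-70400)*(1 - 40) = -(-70400)*(-39) = -3520*780 = -2745600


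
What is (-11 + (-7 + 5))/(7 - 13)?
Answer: 13/6 ≈ 2.1667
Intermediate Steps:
(-11 + (-7 + 5))/(7 - 13) = (-11 - 2)/(-6) = -1/6*(-13) = 13/6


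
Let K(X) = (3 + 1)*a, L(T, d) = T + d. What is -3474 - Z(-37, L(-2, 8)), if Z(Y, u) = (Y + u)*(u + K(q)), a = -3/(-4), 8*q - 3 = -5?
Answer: -3195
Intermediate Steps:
q = -¼ (q = 3/8 + (⅛)*(-5) = 3/8 - 5/8 = -¼ ≈ -0.25000)
a = ¾ (a = -3*(-¼) = ¾ ≈ 0.75000)
K(X) = 3 (K(X) = (3 + 1)*(¾) = 4*(¾) = 3)
Z(Y, u) = (3 + u)*(Y + u) (Z(Y, u) = (Y + u)*(u + 3) = (Y + u)*(3 + u) = (3 + u)*(Y + u))
-3474 - Z(-37, L(-2, 8)) = -3474 - ((-2 + 8)² + 3*(-37) + 3*(-2 + 8) - 37*(-2 + 8)) = -3474 - (6² - 111 + 3*6 - 37*6) = -3474 - (36 - 111 + 18 - 222) = -3474 - 1*(-279) = -3474 + 279 = -3195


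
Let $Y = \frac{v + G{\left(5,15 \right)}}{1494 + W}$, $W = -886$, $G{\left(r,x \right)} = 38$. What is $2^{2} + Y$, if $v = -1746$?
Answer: $\frac{181}{152} \approx 1.1908$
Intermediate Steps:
$Y = - \frac{427}{152}$ ($Y = \frac{-1746 + 38}{1494 - 886} = - \frac{1708}{608} = \left(-1708\right) \frac{1}{608} = - \frac{427}{152} \approx -2.8092$)
$2^{2} + Y = 2^{2} - \frac{427}{152} = 4 - \frac{427}{152} = \frac{181}{152}$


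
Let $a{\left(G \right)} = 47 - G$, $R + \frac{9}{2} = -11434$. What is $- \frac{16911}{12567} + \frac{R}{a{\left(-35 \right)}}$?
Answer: $- \frac{96756221}{686996} \approx -140.84$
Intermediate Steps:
$R = - \frac{22877}{2}$ ($R = - \frac{9}{2} - 11434 = - \frac{22877}{2} \approx -11439.0$)
$- \frac{16911}{12567} + \frac{R}{a{\left(-35 \right)}} = - \frac{16911}{12567} - \frac{22877}{2 \left(47 - -35\right)} = \left(-16911\right) \frac{1}{12567} - \frac{22877}{2 \left(47 + 35\right)} = - \frac{5637}{4189} - \frac{22877}{2 \cdot 82} = - \frac{5637}{4189} - \frac{22877}{164} = - \frac{96756221}{686996}$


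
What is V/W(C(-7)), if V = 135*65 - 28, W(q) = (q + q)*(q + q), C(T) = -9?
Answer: 8747/324 ≈ 26.997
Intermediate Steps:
W(q) = 4*q**2 (W(q) = (2*q)*(2*q) = 4*q**2)
V = 8747 (V = 8775 - 28 = 8747)
V/W(C(-7)) = 8747/((4*(-9)**2)) = 8747/((4*81)) = 8747/324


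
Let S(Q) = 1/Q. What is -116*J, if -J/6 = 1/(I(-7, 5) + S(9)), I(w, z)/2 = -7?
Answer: -6264/125 ≈ -50.112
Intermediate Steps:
I(w, z) = -14 (I(w, z) = 2*(-7) = -14)
S(Q) = 1/Q
J = 54/125 (J = -6/(-14 + 1/9) = -6/(-14 + ⅑) = -6/(-125/9) = -6*(-9/125) = 54/125 ≈ 0.43200)
-116*J = -116*54/125 = -6264/125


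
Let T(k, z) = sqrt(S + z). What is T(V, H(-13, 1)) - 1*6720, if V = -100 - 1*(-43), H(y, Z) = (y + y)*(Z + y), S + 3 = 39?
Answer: -6720 + 2*sqrt(87) ≈ -6701.3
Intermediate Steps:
S = 36 (S = -3 + 39 = 36)
H(y, Z) = 2*y*(Z + y) (H(y, Z) = (2*y)*(Z + y) = 2*y*(Z + y))
V = -57 (V = -100 + 43 = -57)
T(k, z) = sqrt(36 + z)
T(V, H(-13, 1)) - 1*6720 = sqrt(36 + 2*(-13)*(1 - 13)) - 1*6720 = sqrt(36 + 2*(-13)*(-12)) - 6720 = sqrt(36 + 312) - 6720 = sqrt(348) - 6720 = 2*sqrt(87) - 6720 = -6720 + 2*sqrt(87)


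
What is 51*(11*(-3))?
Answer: -1683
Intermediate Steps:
51*(11*(-3)) = 51*(-33) = -1683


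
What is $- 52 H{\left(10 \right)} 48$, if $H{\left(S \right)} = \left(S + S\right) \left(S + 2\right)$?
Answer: $-599040$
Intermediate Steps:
$H{\left(S \right)} = 2 S \left(2 + S\right)$
$- 52 H{\left(10 \right)} 48 = - 52 \cdot 2 \cdot 10 \left(2 + 10\right) 48 = - 52 \cdot 2 \cdot 10 \cdot 12 \cdot 48 = \left(-52\right) 240 \cdot 48 = \left(-12480\right) 48 = -599040$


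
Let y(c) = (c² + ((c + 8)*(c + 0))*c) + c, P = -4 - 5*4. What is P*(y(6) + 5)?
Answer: -13224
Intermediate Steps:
P = -24 (P = -4 - 20 = -24)
y(c) = c + c² + c²*(8 + c) (y(c) = (c² + ((8 + c)*c)*c) + c = (c² + (c*(8 + c))*c) + c = (c² + c²*(8 + c)) + c = c + c² + c²*(8 + c))
P*(y(6) + 5) = -24*(6*(1 + 6² + 9*6) + 5) = -24*(6*(1 + 36 + 54) + 5) = -24*(6*91 + 5) = -24*(546 + 5) = -24*551 = -13224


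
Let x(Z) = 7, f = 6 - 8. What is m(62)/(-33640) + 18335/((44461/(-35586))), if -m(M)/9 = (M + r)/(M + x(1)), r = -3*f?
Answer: -126207136365789/8600091230 ≈ -14675.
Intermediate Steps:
f = -2
r = 6 (r = -3*(-2) = 6)
m(M) = -9*(6 + M)/(7 + M) (m(M) = -9*(M + 6)/(M + 7) = -9*(6 + M)/(7 + M))
m(62)/(-33640) + 18335/((44461/(-35586))) = (9*(-6 - 1*62)/(7 + 62))/(-33640) + 18335/((44461/(-35586))) = (9*(-6 - 62)/69)*(-1/33640) + 18335/((44461*(-1/35586))) = (9*(1/69)*(-68))*(-1/33640) + 18335/(-44461/35586) = -204/23*(-1/33640) + 18335*(-35586/44461) = 51/193430 - 652469310/44461 = -126207136365789/8600091230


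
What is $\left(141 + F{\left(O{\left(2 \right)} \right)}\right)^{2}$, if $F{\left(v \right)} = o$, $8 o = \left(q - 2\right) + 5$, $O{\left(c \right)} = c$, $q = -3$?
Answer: $19881$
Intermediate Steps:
$o = 0$ ($o = \frac{\left(-3 - 2\right) + 5}{8} = \frac{-5 + 5}{8} = \frac{1}{8} \cdot 0 = 0$)
$F{\left(v \right)} = 0$
$\left(141 + F{\left(O{\left(2 \right)} \right)}\right)^{2} = \left(141 + 0\right)^{2} = 141^{2} = 19881$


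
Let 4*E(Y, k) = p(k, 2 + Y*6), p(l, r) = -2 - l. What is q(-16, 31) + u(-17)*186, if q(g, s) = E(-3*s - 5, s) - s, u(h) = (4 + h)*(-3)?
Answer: 28859/4 ≈ 7214.8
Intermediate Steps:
E(Y, k) = -½ - k/4 (E(Y, k) = (-2 - k)/4 = -½ - k/4)
u(h) = -12 - 3*h
q(g, s) = -½ - 5*s/4 (q(g, s) = (-½ - s/4) - s = -½ - 5*s/4)
q(-16, 31) + u(-17)*186 = (-½ - 5/4*31) + (-12 - 3*(-17))*186 = (-½ - 155/4) + (-12 + 51)*186 = -157/4 + 39*186 = -157/4 + 7254 = 28859/4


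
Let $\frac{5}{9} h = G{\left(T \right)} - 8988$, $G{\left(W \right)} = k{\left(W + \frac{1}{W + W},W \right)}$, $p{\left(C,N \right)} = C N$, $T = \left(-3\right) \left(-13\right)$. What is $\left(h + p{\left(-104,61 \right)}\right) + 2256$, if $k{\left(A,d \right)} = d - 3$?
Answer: $- \frac{101008}{5} \approx -20202.0$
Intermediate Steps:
$T = 39$
$k{\left(A,d \right)} = -3 + d$ ($k{\left(A,d \right)} = d - 3 = -3 + d$)
$G{\left(W \right)} = -3 + W$
$h = - \frac{80568}{5}$ ($h = \frac{9 \left(\left(-3 + 39\right) - 8988\right)}{5} = \frac{9 \left(36 - 8988\right)}{5} = \frac{9}{5} \left(-8952\right) = - \frac{80568}{5} \approx -16114.0$)
$\left(h + p{\left(-104,61 \right)}\right) + 2256 = \left(- \frac{80568}{5} - 6344\right) + 2256 = - \frac{112288}{5} + 2256 = - \frac{101008}{5}$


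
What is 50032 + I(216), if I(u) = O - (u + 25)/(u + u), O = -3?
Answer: 21612287/432 ≈ 50028.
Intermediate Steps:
I(u) = -3 - (25 + u)/(2*u) (I(u) = -3 - (u + 25)/(u + u) = -3 - (25 + u)/(2*u))
50032 + I(216) = 50032 + (½)*(-25 - 7*216)/216 = 50032 + (½)*(1/216)*(-25 - 1512) = 50032 + (½)*(1/216)*(-1537) = 50032 - 1537/432 = 21612287/432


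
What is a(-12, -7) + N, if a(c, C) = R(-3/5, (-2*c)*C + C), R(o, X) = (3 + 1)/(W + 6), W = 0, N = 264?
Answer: 794/3 ≈ 264.67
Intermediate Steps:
R(o, X) = ⅔ (R(o, X) = (3 + 1)/(0 + 6) = 4/6 = 4*(⅙) = ⅔)
a(c, C) = ⅔
a(-12, -7) + N = ⅔ + 264 = 794/3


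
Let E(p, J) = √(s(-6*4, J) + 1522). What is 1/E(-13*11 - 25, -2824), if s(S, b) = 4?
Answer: √1526/1526 ≈ 0.025599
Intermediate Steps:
E(p, J) = √1526 (E(p, J) = √(4 + 1522) = √1526)
1/E(-13*11 - 25, -2824) = 1/(√1526) = √1526/1526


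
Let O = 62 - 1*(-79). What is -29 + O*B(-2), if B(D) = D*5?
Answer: -1439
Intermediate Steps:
B(D) = 5*D
O = 141 (O = 62 + 79 = 141)
-29 + O*B(-2) = -29 + 141*(5*(-2)) = -29 + 141*(-10) = -29 - 1410 = -1439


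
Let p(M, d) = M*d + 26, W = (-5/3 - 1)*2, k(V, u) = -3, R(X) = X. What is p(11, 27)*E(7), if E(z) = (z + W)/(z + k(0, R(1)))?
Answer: 1615/12 ≈ 134.58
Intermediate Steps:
W = -16/3 (W = (-5*⅓ - 1)*2 = (-5/3 - 1)*2 = -8/3*2 = -16/3 ≈ -5.3333)
p(M, d) = 26 + M*d
E(z) = (-16/3 + z)/(-3 + z) (E(z) = (z - 16/3)/(z - 3) = (-16/3 + z)/(-3 + z))
p(11, 27)*E(7) = (26 + 11*27)*((-16/3 + 7)/(-3 + 7)) = (26 + 297)*((5/3)/4) = 323*((¼)*(5/3)) = 323*(5/12) = 1615/12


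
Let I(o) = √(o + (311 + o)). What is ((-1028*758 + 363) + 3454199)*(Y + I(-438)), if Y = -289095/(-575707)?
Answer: 773426839110/575707 + 2675338*I*√565 ≈ 1.3434e+6 + 6.3592e+7*I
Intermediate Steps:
Y = 289095/575707 (Y = -289095*(-1/575707) = 289095/575707 ≈ 0.50216)
I(o) = √(311 + 2*o)
((-1028*758 + 363) + 3454199)*(Y + I(-438)) = ((-1028*758 + 363) + 3454199)*(289095/575707 + √(311 + 2*(-438))) = ((-779224 + 363) + 3454199)*(289095/575707 + √(311 - 876)) = (-778861 + 3454199)*(289095/575707 + √(-565)) = 2675338*(289095/575707 + I*√565) = 773426839110/575707 + 2675338*I*√565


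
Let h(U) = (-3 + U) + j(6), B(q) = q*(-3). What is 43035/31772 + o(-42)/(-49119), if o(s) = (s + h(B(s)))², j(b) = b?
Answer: 624451299/520202956 ≈ 1.2004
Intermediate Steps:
B(q) = -3*q
h(U) = 3 + U (h(U) = (-3 + U) + 6 = 3 + U)
o(s) = (3 - 2*s)² (o(s) = (s + (3 - 3*s))² = (3 - 2*s)²)
43035/31772 + o(-42)/(-49119) = 43035/31772 + (-3 + 2*(-42))²/(-49119) = 43035*(1/31772) + (-3 - 84)²*(-1/49119) = 43035/31772 + (-87)²*(-1/49119) = 43035/31772 + 7569*(-1/49119) = 43035/31772 - 2523/16373 = 624451299/520202956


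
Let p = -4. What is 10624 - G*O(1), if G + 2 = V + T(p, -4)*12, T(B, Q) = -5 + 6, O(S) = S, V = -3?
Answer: 10617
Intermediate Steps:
T(B, Q) = 1
G = 7 (G = -2 + (-3 + 1*12) = -2 + (-3 + 12) = -2 + 9 = 7)
10624 - G*O(1) = 10624 - 7 = 10617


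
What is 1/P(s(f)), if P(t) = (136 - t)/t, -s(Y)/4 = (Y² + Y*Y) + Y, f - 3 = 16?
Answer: -741/775 ≈ -0.95613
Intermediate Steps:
f = 19 (f = 3 + 16 = 19)
s(Y) = -8*Y² - 4*Y (s(Y) = -4*((Y² + Y*Y) + Y) = -4*((Y² + Y²) + Y) = -4*(2*Y² + Y) = -4*(Y + 2*Y²) = -8*Y² - 4*Y)
P(t) = (136 - t)/t
1/P(s(f)) = 1/((136 - (-4)*19*(1 + 2*19))/((-4*19*(1 + 2*19)))) = 1/((136 - (-4)*19*(1 + 38))/((-4*19*(1 + 38)))) = 1/((136 - (-4)*19*39)/((-4*19*39))) = 1/((136 - 1*(-2964))/(-2964)) = 1/(-(136 + 2964)/2964) = 1/(-1/2964*3100) = 1/(-775/741) = -741/775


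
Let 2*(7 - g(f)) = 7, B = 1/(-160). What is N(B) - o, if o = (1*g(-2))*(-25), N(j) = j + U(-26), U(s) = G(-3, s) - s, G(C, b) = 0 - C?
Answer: 18639/160 ≈ 116.49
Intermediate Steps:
B = -1/160 ≈ -0.0062500
G(C, b) = -C
U(s) = 3 - s (U(s) = -1*(-3) - s = 3 - s)
g(f) = 7/2 (g(f) = 7 - ½*7 = 7 - 7/2 = 7/2)
N(j) = 29 + j (N(j) = j + (3 - 1*(-26)) = j + (3 + 26) = j + 29 = 29 + j)
o = -175/2 (o = (1*(7/2))*(-25) = (7/2)*(-25) = -175/2 ≈ -87.500)
N(B) - o = (29 - 1/160) - 1*(-175/2) = 4639/160 + 175/2 = 18639/160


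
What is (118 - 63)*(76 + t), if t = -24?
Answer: 2860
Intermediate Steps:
(118 - 63)*(76 + t) = (118 - 63)*(76 - 24) = 55*52 = 2860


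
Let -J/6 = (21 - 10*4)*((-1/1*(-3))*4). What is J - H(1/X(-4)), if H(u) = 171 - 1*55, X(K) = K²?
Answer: 1252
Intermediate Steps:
H(u) = 116 (H(u) = 171 - 55 = 116)
J = 1368 (J = -6*(21 - 10*4)*(-1/1*(-3))*4 = -6*(21 - 40)*(-1*1*(-3))*4 = -(-114)*-1*(-3)*4 = -(-114)*3*4 = -(-114)*12 = -6*(-228) = 1368)
J - H(1/X(-4)) = 1368 - 1*116 = 1368 - 116 = 1252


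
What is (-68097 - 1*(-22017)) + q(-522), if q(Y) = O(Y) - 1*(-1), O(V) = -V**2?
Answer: -318563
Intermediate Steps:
q(Y) = 1 - Y**2 (q(Y) = -Y**2 - 1*(-1) = -Y**2 + 1 = 1 - Y**2)
(-68097 - 1*(-22017)) + q(-522) = (-68097 - 1*(-22017)) + (1 - 1*(-522)**2) = (-68097 + 22017) + (1 - 1*272484) = -46080 + (1 - 272484) = -46080 - 272483 = -318563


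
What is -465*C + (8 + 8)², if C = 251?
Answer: -116459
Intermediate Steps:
-465*C + (8 + 8)² = -465*251 + (8 + 8)² = -116715 + 16² = -116715 + 256 = -116459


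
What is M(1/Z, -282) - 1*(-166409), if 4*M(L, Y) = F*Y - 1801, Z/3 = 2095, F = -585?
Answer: 828805/4 ≈ 2.0720e+5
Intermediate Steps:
Z = 6285 (Z = 3*2095 = 6285)
M(L, Y) = -1801/4 - 585*Y/4 (M(L, Y) = (-585*Y - 1801)/4 = (-1801 - 585*Y)/4 = -1801/4 - 585*Y/4)
M(1/Z, -282) - 1*(-166409) = (-1801/4 - 585/4*(-282)) - 1*(-166409) = (-1801/4 + 82485/2) + 166409 = 163169/4 + 166409 = 828805/4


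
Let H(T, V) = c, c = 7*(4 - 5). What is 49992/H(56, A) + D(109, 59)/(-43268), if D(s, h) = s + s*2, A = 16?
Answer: -2163056145/302876 ≈ -7141.7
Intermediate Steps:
c = -7 (c = 7*(-1) = -7)
H(T, V) = -7
D(s, h) = 3*s (D(s, h) = s + 2*s = 3*s)
49992/H(56, A) + D(109, 59)/(-43268) = 49992/(-7) + (3*109)/(-43268) = 49992*(-⅐) + 327*(-1/43268) = -49992/7 - 327/43268 = -2163056145/302876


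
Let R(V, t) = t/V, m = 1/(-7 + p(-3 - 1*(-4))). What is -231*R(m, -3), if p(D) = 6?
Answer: -693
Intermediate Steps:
m = -1 (m = 1/(-7 + 6) = 1/(-1) = -1)
-231*R(m, -3) = -(-693)/(-1) = -(-693)*(-1) = -231*3 = -693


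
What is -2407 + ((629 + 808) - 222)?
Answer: -1192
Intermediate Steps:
-2407 + ((629 + 808) - 222) = -2407 + (1437 - 222) = -2407 + 1215 = -1192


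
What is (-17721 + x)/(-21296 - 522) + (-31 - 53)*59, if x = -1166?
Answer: -108111121/21818 ≈ -4955.1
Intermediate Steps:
(-17721 + x)/(-21296 - 522) + (-31 - 53)*59 = (-17721 - 1166)/(-21296 - 522) + (-31 - 53)*59 = -18887/(-21818) - 84*59 = -18887*(-1/21818) - 4956 = 18887/21818 - 4956 = -108111121/21818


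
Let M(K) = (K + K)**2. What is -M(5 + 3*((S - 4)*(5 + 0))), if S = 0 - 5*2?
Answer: -168100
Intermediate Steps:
S = -10 (S = 0 - 10 = -10)
M(K) = 4*K**2 (M(K) = (2*K)**2 = 4*K**2)
-M(5 + 3*((S - 4)*(5 + 0))) = -4*(5 + 3*((-10 - 4)*(5 + 0)))**2 = -4*(5 + 3*(-14*5))**2 = -4*(5 + 3*(-70))**2 = -4*(5 - 210)**2 = -4*(-205)**2 = -4*42025 = -1*168100 = -168100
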